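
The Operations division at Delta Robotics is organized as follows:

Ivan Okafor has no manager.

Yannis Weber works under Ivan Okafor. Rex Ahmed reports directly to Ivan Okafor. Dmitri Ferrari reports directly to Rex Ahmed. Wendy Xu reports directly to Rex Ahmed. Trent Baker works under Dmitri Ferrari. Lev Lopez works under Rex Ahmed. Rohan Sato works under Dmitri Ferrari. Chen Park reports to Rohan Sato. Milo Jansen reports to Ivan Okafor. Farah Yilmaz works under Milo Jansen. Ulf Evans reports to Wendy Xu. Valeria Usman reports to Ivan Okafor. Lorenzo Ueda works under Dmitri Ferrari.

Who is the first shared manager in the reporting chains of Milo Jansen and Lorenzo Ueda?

Ivan Okafor

Milo Jansen's chain of managers is Ivan Okafor. Lorenzo Ueda's chain of managers is Dmitri Ferrari, Rex Ahmed, Ivan Okafor. The first manager that appears in both chains is Ivan Okafor.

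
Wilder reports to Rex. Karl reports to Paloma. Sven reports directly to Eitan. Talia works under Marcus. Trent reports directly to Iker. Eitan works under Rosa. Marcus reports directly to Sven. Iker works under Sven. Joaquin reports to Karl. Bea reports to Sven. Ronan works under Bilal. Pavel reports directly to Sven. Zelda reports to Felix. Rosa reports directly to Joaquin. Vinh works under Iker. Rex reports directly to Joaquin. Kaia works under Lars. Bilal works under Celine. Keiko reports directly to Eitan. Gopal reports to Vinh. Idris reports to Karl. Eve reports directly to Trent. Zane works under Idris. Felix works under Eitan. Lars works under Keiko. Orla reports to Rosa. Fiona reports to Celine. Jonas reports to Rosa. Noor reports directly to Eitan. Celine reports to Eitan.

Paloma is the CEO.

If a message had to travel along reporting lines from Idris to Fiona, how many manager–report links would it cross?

6

Idris is 1 level below Karl, and Fiona is 5 levels below Karl (their lowest common manager). The shortest path runs up from Idris to Karl and back down to Fiona: 1 + 5 = 6 links.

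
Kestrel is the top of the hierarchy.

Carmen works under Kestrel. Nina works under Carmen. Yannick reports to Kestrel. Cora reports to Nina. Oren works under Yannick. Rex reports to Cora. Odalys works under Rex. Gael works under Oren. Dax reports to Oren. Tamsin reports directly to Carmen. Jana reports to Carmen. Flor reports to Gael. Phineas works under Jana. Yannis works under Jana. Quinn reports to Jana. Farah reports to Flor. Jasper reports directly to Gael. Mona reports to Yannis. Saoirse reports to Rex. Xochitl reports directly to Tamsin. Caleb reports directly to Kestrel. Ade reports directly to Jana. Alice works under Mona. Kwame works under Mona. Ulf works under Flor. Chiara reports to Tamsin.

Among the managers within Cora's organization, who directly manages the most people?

Rex

Direct-report counts within Cora's organization: Cora has 1; Rex has 2. The largest is 2, held by Rex.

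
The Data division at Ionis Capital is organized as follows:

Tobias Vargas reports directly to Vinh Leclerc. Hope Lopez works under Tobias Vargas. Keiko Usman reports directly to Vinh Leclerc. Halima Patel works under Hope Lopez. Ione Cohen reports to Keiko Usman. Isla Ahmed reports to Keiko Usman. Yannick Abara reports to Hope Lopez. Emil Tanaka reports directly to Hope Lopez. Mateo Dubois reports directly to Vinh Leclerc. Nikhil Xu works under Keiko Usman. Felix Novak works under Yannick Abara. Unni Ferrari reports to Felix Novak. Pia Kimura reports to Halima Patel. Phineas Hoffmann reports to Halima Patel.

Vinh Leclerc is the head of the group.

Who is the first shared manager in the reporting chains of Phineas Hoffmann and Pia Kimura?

Halima Patel

Phineas Hoffmann's chain of managers is Halima Patel, Hope Lopez, Tobias Vargas, Vinh Leclerc. Pia Kimura's chain of managers is Halima Patel, Hope Lopez, Tobias Vargas, Vinh Leclerc. The first manager that appears in both chains is Halima Patel.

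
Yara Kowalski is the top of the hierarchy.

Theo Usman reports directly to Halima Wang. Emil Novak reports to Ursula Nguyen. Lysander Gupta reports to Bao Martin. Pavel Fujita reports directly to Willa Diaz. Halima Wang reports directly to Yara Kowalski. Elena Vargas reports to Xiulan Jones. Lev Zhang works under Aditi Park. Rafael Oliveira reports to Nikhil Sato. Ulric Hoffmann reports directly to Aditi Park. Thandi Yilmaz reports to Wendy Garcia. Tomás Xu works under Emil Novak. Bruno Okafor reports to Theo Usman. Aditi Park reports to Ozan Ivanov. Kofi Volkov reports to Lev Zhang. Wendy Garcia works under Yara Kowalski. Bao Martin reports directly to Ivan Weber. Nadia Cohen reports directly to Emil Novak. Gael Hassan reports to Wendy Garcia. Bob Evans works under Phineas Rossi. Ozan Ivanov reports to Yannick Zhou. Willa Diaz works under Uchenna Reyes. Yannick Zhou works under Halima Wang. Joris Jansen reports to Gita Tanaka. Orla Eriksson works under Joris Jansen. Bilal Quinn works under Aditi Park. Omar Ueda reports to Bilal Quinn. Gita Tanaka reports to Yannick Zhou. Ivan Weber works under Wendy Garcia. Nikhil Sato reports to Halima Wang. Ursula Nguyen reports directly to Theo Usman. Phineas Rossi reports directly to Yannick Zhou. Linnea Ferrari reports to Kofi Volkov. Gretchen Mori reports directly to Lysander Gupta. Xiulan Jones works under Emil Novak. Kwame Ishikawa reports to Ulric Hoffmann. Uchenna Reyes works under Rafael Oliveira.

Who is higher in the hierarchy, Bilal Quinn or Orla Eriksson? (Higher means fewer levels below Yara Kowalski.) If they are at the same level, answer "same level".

same level

Both Bilal Quinn and Orla Eriksson are 5 levels below Yara Kowalski.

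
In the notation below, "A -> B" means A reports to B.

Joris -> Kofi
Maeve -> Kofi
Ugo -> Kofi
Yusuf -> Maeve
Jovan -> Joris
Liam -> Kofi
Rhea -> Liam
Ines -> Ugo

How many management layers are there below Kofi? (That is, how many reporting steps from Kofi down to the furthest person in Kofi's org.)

2

The longest chain under Kofi runs Kofi → Liam → Rhea, which is 2 levels below Kofi.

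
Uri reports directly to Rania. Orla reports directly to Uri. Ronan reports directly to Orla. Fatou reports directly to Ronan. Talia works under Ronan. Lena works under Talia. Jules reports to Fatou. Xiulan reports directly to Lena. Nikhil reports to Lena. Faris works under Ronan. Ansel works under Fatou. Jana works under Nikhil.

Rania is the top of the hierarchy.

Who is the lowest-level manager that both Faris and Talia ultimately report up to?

Faris's chain of managers is Ronan, Orla, Uri, Rania. Talia's chain of managers is Ronan, Orla, Uri, Rania. The first manager that appears in both chains is Ronan.

Ronan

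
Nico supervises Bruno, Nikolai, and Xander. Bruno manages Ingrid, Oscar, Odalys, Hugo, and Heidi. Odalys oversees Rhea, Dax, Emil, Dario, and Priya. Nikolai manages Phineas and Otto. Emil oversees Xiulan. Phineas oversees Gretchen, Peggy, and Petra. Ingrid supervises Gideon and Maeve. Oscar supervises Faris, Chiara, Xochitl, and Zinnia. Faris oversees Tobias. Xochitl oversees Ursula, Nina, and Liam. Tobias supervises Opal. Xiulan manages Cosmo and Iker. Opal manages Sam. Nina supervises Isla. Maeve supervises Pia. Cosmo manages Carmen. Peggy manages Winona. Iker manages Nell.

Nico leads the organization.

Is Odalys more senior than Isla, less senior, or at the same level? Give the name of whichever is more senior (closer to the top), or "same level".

Odalys is 2 levels below Nico; Isla is 5. Odalys is higher.

Odalys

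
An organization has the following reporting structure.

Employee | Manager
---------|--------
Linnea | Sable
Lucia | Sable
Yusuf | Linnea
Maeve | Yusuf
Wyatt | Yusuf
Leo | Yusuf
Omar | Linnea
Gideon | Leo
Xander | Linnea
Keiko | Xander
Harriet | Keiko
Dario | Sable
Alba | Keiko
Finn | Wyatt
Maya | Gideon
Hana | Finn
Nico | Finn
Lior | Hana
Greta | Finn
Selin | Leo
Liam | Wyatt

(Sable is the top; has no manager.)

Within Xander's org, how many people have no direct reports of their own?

2

The people in Xander's organization with no one reporting to them are Alba, Harriet. That is 2.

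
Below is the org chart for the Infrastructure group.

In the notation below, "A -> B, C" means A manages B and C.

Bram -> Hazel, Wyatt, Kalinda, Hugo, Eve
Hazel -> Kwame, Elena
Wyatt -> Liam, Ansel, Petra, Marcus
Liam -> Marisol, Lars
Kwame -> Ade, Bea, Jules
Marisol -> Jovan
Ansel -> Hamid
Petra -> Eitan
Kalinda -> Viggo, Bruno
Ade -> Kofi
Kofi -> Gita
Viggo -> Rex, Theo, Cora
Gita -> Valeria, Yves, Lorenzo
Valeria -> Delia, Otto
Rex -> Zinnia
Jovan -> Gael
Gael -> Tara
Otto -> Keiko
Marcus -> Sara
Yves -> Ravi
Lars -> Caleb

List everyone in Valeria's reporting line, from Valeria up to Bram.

Valeria reports to Gita. Gita reports to Kofi. Kofi reports to Ade. Ade reports to Kwame. Kwame reports to Hazel. Hazel reports to Bram. Bram is at the top.

Valeria -> Gita -> Kofi -> Ade -> Kwame -> Hazel -> Bram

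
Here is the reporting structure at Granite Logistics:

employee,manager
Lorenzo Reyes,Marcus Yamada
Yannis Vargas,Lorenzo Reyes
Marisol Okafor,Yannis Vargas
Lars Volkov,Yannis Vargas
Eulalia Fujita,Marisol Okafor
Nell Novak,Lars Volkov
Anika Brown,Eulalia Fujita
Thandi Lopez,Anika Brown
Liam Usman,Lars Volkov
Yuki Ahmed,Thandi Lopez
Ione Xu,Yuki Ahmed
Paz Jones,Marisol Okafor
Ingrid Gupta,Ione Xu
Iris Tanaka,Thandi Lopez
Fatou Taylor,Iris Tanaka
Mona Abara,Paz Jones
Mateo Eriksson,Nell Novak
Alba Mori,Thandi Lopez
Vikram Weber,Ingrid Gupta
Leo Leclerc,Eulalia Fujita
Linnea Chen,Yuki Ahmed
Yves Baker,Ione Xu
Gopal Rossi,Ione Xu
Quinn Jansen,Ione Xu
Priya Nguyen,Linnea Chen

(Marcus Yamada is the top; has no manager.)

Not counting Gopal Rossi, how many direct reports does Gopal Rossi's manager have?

Gopal Rossi reports to Ione Xu. Ione Xu's other direct reports are Ingrid Gupta, Yves Baker, Quinn Jansen — 3 peers.

3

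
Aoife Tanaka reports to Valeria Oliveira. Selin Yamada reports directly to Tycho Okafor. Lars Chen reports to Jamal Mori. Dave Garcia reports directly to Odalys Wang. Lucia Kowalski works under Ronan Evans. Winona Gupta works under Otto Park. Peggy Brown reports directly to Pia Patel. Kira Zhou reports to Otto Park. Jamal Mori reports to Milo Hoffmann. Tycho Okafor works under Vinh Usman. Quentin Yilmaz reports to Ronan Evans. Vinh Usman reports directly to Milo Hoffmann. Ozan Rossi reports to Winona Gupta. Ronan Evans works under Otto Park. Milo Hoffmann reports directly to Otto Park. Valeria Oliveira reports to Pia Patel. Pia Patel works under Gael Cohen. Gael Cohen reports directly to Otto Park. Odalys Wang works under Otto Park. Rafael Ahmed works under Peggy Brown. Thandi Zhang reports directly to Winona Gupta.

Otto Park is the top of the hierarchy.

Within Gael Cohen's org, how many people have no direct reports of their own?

The people in Gael Cohen's organization with no one reporting to them are Aoife Tanaka, Rafael Ahmed. That is 2.

2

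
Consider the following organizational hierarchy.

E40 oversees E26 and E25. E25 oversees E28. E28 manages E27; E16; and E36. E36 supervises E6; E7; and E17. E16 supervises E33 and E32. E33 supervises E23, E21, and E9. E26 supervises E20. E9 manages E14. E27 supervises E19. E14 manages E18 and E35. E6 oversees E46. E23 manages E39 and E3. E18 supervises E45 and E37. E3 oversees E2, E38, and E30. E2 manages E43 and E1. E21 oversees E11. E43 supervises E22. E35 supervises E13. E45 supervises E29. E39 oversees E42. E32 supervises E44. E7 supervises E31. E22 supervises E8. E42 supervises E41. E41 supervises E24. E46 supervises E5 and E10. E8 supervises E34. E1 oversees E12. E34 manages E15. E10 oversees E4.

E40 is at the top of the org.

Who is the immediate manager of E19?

E19 reports directly to E27.

E27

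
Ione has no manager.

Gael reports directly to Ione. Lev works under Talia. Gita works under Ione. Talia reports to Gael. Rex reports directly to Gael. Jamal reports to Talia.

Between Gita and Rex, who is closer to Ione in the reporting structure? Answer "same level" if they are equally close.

Gita is 1 level below Ione; Rex is 2. Gita is higher.

Gita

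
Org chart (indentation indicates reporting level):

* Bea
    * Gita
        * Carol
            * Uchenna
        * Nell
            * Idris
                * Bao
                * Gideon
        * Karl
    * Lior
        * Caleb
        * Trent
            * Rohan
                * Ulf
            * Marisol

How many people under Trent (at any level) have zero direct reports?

The people in Trent's organization with no one reporting to them are Marisol, Ulf. That is 2.

2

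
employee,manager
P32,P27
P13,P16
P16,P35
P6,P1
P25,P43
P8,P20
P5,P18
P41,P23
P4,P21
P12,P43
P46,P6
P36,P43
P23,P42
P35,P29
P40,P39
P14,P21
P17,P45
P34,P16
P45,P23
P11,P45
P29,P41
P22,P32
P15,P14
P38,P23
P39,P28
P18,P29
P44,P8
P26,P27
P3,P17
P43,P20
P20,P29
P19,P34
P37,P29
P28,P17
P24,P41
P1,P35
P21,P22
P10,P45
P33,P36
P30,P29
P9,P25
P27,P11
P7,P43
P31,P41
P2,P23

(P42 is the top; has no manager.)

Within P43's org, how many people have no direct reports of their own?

The people in P43's organization with no one reporting to them are P7, P9, P33, P12. That is 4.

4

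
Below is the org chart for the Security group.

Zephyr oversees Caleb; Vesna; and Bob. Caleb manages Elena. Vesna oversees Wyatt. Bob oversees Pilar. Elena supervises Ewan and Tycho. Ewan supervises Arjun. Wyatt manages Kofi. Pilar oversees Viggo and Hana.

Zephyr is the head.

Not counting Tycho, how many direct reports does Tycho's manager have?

Tycho reports to Elena. Elena's other direct reports are Ewan — 1 peer.

1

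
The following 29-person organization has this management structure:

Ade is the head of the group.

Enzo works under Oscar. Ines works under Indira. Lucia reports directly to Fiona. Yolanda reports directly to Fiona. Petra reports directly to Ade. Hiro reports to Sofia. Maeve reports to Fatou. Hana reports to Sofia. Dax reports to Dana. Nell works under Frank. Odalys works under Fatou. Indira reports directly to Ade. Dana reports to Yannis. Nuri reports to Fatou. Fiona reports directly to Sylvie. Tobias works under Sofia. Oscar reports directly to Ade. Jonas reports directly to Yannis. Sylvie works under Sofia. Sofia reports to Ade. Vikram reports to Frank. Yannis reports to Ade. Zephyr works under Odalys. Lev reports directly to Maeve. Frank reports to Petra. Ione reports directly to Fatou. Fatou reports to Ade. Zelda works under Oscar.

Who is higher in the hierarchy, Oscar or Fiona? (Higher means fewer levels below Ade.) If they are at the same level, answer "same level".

Oscar

Oscar is 1 level below Ade; Fiona is 3. Oscar is higher.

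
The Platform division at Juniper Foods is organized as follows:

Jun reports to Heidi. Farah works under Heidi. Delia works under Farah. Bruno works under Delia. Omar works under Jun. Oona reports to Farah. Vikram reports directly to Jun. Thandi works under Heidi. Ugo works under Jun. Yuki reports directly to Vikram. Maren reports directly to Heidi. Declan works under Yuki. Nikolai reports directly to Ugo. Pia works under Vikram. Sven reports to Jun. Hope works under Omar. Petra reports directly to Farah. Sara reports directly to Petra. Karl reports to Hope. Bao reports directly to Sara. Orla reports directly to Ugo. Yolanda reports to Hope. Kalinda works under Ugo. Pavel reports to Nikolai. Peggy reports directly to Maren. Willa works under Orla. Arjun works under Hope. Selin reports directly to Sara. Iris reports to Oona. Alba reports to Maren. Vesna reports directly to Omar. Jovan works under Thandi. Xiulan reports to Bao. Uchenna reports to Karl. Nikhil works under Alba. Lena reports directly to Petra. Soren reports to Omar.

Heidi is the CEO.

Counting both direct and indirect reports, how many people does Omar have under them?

7

Omar directly manages Hope, Vesna, Soren. Under Hope: Arjun, Yolanda, Karl, Uchenna (4). Vesna has no reports. Soren has no reports. So Omar's organization is 3 direct reports plus everyone under them: 5 + 1 + 1 = 7.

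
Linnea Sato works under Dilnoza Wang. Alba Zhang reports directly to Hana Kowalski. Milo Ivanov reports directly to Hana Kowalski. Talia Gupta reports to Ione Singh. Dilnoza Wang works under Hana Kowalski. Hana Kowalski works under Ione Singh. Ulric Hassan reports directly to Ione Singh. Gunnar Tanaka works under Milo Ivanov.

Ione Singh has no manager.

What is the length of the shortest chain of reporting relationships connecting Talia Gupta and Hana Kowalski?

Talia Gupta is 1 level below Ione Singh, and Hana Kowalski is 1 level below Ione Singh (their lowest common manager). The shortest path runs up from Talia Gupta to Ione Singh and back down to Hana Kowalski: 1 + 1 = 2 links.

2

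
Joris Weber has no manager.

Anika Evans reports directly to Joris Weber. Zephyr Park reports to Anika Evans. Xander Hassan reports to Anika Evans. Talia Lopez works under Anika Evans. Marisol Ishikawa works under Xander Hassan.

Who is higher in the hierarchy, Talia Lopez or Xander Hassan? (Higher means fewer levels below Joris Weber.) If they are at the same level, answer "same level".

Both Talia Lopez and Xander Hassan are 2 levels below Joris Weber.

same level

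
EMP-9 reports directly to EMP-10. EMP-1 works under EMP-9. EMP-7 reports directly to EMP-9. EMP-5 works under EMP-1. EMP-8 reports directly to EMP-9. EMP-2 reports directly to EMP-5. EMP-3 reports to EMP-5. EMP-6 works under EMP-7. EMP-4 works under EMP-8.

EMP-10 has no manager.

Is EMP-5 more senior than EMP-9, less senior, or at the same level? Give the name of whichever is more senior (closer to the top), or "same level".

EMP-5 is 3 levels below EMP-10; EMP-9 is 1. EMP-9 is higher.

EMP-9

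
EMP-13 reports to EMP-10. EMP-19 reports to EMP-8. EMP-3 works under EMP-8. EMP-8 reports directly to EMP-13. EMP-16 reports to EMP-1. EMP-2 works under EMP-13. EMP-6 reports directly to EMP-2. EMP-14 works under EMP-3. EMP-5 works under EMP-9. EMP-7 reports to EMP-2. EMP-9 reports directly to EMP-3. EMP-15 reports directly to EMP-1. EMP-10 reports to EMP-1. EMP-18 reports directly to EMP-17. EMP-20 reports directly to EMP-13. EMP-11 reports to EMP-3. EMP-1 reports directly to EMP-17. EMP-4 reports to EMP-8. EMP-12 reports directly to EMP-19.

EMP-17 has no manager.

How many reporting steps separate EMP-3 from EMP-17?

5

Chain from EMP-3 up to EMP-17: EMP-3 → EMP-8 → EMP-13 → EMP-10 → EMP-1 → EMP-17. That is 5 steps up, so EMP-3 is 5 levels below EMP-17.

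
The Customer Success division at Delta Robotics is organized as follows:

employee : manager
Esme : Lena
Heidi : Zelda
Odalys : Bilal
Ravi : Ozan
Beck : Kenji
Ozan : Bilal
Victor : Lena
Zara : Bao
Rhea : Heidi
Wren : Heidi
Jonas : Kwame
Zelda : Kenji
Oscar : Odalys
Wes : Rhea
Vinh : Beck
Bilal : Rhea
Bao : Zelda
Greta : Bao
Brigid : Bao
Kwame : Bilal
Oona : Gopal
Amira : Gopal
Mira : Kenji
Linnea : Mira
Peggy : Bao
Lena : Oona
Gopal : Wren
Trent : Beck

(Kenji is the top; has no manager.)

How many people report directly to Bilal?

Bilal directly manages Odalys, Ozan, Kwame. That is 3 direct reports.

3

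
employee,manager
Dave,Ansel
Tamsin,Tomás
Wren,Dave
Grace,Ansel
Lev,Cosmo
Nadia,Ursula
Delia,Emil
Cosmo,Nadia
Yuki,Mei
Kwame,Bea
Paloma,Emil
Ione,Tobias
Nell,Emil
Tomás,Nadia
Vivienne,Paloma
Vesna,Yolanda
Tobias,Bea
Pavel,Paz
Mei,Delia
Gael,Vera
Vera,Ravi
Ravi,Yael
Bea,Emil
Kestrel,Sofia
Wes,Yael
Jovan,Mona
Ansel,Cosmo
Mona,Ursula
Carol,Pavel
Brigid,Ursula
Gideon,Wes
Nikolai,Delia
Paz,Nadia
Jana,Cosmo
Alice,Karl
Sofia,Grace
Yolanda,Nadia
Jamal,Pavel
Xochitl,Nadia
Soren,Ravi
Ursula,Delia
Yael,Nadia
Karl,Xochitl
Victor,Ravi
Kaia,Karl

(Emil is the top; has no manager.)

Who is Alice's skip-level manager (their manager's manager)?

Xochitl

Alice reports to Karl, and Karl reports to Xochitl. So Alice's skip-level manager is Xochitl.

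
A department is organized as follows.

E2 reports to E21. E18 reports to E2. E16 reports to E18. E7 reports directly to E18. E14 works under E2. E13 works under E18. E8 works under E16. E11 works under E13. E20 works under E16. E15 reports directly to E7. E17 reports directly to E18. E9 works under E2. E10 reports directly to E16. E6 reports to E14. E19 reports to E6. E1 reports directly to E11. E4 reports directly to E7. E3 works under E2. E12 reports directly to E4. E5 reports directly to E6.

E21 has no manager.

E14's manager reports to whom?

E21

E14 reports to E2, and E2 reports to E21. So E14's skip-level manager is E21.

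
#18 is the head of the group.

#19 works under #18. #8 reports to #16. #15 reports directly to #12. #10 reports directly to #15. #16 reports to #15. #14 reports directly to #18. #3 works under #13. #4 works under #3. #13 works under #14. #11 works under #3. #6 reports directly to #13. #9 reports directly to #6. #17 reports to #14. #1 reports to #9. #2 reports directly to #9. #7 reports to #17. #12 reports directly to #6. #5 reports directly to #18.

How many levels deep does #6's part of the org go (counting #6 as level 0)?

4

The longest chain under #6 runs #6 → #12 → #15 → #16 → #8, which is 4 levels below #6.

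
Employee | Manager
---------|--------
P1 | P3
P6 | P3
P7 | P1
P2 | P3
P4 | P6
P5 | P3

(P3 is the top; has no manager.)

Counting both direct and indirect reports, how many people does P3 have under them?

P3 directly manages P5, P6, P1, P2. P5 has no reports. Under P6: P4 (1). Under P1: P7 (1). P2 has no reports. So P3's organization is 4 direct reports plus everyone under them: 1 + 2 + 2 + 1 = 6.

6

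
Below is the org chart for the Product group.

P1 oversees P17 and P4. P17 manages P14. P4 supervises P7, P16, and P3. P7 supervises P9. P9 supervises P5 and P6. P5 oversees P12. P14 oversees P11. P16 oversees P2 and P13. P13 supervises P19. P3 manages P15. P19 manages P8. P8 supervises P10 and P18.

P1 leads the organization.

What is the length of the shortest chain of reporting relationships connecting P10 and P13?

P10 is in P13's organization: the chain from P10 up to P13 is P10 → P8 → P19 → P13, which is 3 links.

3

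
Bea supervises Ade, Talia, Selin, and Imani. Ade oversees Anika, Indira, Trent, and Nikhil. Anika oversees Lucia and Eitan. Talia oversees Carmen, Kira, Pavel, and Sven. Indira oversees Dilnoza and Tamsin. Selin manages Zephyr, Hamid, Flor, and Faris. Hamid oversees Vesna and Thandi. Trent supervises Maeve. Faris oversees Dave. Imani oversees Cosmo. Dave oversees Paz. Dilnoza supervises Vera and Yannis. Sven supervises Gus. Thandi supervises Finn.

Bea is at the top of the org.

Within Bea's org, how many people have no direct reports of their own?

The people in Bea's organization with no one reporting to them are Cosmo, Flor, Paz, Zephyr, Finn, Vesna, Gus, Kira, Pavel, Carmen, Nikhil, Maeve, Tamsin, Yannis, Vera, Eitan, Lucia. That is 17.

17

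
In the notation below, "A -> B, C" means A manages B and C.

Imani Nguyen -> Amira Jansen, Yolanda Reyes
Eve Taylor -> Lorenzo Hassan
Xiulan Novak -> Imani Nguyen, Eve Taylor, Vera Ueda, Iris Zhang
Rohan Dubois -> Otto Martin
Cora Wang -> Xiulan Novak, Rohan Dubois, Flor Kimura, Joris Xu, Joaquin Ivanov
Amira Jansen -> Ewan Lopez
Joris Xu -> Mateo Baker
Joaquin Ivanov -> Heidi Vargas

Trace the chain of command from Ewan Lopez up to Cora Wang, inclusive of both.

Ewan Lopez reports to Amira Jansen. Amira Jansen reports to Imani Nguyen. Imani Nguyen reports to Xiulan Novak. Xiulan Novak reports to Cora Wang. Cora Wang is at the top.

Ewan Lopez -> Amira Jansen -> Imani Nguyen -> Xiulan Novak -> Cora Wang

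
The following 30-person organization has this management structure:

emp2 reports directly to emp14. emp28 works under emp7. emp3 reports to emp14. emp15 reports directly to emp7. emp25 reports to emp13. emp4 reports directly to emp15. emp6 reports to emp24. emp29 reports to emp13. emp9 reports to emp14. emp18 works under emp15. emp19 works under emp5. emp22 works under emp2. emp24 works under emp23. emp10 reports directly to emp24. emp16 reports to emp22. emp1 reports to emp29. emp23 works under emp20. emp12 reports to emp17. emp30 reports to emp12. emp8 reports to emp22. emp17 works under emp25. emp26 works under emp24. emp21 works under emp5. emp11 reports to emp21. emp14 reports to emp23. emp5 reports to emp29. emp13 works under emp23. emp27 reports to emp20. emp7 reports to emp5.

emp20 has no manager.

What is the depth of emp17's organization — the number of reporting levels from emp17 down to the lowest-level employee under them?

2

The longest chain under emp17 runs emp17 → emp12 → emp30, which is 2 levels below emp17.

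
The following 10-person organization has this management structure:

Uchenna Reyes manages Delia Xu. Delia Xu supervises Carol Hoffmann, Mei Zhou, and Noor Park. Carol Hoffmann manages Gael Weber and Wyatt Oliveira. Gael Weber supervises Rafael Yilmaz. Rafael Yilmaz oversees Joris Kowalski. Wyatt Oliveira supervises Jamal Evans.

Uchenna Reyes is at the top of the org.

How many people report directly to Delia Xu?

Delia Xu directly manages Carol Hoffmann, Mei Zhou, Noor Park. That is 3 direct reports.

3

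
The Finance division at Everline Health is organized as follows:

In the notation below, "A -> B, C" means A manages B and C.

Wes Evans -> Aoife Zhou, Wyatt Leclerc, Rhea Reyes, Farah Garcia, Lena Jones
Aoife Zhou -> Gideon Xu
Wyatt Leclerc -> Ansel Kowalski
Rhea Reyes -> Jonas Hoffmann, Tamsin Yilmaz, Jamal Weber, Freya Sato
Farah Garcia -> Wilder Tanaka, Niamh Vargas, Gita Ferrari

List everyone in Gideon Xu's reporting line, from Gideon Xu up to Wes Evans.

Gideon Xu reports to Aoife Zhou. Aoife Zhou reports to Wes Evans. Wes Evans is at the top.

Gideon Xu -> Aoife Zhou -> Wes Evans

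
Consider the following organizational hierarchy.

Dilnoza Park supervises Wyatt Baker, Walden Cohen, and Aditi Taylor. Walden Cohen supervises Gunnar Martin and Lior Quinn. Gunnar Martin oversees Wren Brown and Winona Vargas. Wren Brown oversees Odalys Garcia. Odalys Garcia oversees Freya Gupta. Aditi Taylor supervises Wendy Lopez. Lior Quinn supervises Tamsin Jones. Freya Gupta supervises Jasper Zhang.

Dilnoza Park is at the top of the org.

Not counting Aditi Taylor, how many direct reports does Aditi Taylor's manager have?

Aditi Taylor reports to Dilnoza Park. Dilnoza Park's other direct reports are Walden Cohen, Wyatt Baker — 2 peers.

2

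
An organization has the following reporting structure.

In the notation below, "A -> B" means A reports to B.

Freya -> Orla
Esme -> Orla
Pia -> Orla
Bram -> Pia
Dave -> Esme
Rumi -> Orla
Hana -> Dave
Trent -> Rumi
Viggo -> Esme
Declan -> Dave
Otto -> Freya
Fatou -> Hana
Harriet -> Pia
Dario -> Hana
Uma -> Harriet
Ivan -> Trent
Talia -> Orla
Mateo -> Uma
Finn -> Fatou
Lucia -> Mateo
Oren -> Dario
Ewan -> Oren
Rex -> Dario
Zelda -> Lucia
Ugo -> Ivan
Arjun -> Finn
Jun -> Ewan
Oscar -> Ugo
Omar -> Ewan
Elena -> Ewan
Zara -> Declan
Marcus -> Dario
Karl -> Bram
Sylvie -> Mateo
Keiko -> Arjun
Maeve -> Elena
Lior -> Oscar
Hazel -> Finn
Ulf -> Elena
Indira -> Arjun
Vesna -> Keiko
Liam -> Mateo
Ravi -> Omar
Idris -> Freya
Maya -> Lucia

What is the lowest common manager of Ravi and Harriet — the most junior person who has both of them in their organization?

Orla

Ravi's chain of managers is Omar, Ewan, Oren, Dario, Hana, Dave, Esme, Orla. Harriet's chain of managers is Pia, Orla. The first manager that appears in both chains is Orla.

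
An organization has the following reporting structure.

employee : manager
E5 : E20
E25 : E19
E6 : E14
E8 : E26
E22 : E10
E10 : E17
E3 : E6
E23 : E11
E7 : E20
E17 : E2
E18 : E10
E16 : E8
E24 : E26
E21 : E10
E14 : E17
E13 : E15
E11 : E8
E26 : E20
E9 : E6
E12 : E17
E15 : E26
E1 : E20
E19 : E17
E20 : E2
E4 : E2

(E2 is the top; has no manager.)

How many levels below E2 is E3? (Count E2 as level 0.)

Chain from E3 up to E2: E3 → E6 → E14 → E17 → E2. That is 4 steps up, so E3 is 4 levels below E2.

4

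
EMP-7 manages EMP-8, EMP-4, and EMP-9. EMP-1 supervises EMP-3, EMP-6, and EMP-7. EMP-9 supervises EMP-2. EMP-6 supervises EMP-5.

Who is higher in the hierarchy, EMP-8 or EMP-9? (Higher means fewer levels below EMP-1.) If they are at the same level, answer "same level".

Both EMP-8 and EMP-9 are 2 levels below EMP-1.

same level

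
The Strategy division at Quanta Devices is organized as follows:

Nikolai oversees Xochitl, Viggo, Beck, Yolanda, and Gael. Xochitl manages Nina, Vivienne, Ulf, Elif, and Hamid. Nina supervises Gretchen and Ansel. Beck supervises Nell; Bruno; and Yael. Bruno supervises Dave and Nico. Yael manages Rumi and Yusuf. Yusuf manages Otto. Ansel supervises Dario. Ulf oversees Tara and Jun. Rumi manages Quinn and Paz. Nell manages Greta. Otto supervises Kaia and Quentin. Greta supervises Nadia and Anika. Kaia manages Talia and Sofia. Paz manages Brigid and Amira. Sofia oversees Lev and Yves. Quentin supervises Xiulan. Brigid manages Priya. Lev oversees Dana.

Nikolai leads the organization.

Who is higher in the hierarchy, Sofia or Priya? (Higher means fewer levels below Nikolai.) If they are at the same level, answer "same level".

Both Sofia and Priya are 6 levels below Nikolai.

same level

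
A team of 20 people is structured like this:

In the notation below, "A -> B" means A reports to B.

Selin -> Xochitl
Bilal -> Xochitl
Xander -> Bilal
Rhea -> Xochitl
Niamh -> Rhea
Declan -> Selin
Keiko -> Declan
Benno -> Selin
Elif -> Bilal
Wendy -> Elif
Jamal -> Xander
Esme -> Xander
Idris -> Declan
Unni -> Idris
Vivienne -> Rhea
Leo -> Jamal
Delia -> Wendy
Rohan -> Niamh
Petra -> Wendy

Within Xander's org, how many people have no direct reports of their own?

The people in Xander's organization with no one reporting to them are Esme, Leo. That is 2.

2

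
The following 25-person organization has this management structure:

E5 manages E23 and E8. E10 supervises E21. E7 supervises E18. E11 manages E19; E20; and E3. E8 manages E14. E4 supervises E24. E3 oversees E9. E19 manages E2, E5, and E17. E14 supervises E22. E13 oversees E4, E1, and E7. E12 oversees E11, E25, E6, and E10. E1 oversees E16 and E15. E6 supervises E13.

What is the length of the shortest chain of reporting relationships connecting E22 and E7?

E22 is 6 levels below E12, and E7 is 3 levels below E12 (their lowest common manager). The shortest path runs up from E22 to E12 and back down to E7: 6 + 3 = 9 links.

9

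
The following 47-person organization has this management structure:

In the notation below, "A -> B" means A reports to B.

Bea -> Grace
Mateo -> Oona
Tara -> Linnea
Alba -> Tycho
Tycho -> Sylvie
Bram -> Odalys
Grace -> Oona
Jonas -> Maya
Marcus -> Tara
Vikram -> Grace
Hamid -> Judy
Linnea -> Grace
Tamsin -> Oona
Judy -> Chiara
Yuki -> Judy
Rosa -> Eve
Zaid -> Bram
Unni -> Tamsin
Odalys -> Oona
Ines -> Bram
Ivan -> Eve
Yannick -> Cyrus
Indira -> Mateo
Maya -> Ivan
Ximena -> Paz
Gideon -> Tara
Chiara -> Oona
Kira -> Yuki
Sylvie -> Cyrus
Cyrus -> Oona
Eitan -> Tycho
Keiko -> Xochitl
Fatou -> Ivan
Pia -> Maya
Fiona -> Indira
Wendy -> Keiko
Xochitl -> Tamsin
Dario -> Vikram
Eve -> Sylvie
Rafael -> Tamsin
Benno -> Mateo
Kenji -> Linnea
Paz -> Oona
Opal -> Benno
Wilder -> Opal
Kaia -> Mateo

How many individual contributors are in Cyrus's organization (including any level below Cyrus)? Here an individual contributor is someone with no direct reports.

The people in Cyrus's organization with no one reporting to them are Yannick, Eitan, Alba, Rosa, Fatou, Pia, Jonas. That is 7.

7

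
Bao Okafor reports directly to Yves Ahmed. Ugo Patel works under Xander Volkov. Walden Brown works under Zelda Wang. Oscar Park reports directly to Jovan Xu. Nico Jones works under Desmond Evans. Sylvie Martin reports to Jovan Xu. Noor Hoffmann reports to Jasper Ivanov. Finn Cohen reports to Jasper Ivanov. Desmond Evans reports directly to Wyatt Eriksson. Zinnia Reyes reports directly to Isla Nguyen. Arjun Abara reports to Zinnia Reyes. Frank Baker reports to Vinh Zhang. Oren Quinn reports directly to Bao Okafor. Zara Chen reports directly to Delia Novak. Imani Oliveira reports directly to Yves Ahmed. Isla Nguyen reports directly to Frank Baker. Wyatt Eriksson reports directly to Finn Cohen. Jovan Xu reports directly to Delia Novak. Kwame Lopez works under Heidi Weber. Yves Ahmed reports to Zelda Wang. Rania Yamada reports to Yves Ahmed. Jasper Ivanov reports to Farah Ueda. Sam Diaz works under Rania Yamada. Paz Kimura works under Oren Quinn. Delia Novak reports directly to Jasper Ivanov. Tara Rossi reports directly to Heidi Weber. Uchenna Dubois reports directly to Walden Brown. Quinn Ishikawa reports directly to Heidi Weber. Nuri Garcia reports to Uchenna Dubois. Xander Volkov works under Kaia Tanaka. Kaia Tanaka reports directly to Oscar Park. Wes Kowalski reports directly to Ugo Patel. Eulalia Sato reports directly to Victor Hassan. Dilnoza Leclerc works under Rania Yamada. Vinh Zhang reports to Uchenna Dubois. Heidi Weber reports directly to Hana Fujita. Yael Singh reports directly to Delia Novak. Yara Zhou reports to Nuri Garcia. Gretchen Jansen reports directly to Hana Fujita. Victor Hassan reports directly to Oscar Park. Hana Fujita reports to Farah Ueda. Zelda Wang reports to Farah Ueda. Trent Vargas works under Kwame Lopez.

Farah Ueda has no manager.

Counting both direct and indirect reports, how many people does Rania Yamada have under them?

Rania Yamada directly manages Dilnoza Leclerc, Sam Diaz. Dilnoza Leclerc has no reports. Sam Diaz has no reports. So Rania Yamada's organization is 2 direct reports plus everyone under them: 1 + 1 = 2.

2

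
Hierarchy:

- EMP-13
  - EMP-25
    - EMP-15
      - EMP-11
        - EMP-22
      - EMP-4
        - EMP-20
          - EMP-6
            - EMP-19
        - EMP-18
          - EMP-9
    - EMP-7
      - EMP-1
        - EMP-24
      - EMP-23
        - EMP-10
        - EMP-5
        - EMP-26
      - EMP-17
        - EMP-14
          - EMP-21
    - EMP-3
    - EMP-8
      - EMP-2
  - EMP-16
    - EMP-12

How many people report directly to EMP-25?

4

EMP-25 directly manages EMP-15, EMP-7, EMP-3, EMP-8. That is 4 direct reports.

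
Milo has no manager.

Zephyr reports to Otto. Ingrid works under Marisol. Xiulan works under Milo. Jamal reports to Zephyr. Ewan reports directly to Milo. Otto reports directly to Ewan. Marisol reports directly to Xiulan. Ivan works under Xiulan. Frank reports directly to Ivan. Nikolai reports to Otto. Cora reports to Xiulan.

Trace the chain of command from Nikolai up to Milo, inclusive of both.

Nikolai reports to Otto. Otto reports to Ewan. Ewan reports to Milo. Milo is at the top.

Nikolai -> Otto -> Ewan -> Milo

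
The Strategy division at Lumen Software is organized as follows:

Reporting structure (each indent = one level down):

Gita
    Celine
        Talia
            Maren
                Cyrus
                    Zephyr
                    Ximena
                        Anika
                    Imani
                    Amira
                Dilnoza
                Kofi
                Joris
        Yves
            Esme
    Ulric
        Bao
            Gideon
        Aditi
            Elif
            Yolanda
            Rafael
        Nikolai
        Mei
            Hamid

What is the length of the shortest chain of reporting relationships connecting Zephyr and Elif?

Zephyr is 5 levels below Gita, and Elif is 3 levels below Gita (their lowest common manager). The shortest path runs up from Zephyr to Gita and back down to Elif: 5 + 3 = 8 links.

8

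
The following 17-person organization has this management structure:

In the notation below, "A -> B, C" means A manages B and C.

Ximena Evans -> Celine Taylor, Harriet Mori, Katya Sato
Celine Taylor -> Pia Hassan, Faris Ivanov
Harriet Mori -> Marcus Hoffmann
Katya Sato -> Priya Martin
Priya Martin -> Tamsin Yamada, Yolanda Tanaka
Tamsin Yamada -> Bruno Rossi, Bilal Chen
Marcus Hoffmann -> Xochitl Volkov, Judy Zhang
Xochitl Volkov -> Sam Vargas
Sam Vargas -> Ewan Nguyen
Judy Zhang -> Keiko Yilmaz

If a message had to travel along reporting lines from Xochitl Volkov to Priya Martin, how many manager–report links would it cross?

5

Xochitl Volkov is 3 levels below Ximena Evans, and Priya Martin is 2 levels below Ximena Evans (their lowest common manager). The shortest path runs up from Xochitl Volkov to Ximena Evans and back down to Priya Martin: 3 + 2 = 5 links.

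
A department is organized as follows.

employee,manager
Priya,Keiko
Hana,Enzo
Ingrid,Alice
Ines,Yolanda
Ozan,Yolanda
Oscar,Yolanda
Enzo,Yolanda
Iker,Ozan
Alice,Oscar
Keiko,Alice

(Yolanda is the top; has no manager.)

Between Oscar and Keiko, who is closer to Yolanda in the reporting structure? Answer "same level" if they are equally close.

Oscar

Oscar is 1 level below Yolanda; Keiko is 3. Oscar is higher.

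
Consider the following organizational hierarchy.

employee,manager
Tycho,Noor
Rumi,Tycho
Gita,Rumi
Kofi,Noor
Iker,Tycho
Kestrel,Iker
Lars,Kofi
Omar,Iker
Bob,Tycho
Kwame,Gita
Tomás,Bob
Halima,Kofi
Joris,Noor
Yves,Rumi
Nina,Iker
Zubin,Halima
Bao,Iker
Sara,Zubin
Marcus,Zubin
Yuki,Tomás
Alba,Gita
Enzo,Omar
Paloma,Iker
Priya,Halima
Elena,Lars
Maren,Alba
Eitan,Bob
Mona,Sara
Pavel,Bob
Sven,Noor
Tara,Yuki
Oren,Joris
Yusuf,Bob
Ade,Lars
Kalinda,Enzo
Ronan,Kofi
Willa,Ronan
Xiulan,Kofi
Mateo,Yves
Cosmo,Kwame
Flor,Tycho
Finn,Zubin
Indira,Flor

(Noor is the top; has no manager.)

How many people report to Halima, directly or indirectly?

6

Halima directly manages Zubin, Priya. Under Zubin: Finn, Marcus, Sara, Mona (4). Priya has no reports. So Halima's organization is 2 direct reports plus everyone under them: 5 + 1 = 6.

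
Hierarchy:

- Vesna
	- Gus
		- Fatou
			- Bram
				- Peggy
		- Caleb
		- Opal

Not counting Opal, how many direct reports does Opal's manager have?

2

Opal reports to Gus. Gus's other direct reports are Fatou, Caleb — 2 peers.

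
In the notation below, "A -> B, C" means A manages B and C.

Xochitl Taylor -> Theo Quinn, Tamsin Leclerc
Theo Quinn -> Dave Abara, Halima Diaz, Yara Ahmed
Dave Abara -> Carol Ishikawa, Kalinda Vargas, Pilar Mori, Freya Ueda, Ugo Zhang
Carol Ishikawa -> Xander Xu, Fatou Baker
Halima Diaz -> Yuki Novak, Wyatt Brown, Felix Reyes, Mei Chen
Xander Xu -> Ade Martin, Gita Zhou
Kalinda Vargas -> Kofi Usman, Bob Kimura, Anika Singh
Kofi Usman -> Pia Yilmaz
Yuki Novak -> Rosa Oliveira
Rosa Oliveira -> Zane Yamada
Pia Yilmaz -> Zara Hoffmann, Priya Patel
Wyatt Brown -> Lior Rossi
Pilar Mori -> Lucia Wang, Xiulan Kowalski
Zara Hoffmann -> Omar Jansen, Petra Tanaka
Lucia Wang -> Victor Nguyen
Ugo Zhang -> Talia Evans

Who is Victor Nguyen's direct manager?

Lucia Wang

Victor Nguyen reports directly to Lucia Wang.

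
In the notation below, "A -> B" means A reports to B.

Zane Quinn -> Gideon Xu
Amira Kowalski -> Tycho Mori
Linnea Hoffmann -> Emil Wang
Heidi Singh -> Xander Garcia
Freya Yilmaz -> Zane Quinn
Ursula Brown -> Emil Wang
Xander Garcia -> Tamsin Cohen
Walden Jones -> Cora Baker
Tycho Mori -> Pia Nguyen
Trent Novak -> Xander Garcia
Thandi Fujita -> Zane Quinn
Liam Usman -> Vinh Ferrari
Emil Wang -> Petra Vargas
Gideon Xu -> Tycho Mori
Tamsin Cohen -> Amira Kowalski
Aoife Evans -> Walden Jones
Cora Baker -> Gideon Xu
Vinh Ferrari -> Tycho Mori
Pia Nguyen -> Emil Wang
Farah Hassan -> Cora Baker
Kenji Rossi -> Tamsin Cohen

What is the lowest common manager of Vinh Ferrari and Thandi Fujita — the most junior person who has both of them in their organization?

Tycho Mori

Vinh Ferrari's chain of managers is Tycho Mori, Pia Nguyen, Emil Wang, Petra Vargas. Thandi Fujita's chain of managers is Zane Quinn, Gideon Xu, Tycho Mori, Pia Nguyen, Emil Wang, Petra Vargas. The first manager that appears in both chains is Tycho Mori.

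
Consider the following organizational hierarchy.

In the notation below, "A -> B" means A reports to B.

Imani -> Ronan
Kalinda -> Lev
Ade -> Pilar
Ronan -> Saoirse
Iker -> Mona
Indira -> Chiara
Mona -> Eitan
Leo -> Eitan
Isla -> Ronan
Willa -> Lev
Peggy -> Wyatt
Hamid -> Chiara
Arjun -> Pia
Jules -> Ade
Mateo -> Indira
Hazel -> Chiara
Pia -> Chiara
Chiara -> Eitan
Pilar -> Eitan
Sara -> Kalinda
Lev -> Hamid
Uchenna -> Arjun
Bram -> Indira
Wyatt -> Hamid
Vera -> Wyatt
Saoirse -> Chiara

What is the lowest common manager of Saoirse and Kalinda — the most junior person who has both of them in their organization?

Chiara

Saoirse's chain of managers is Chiara, Eitan. Kalinda's chain of managers is Lev, Hamid, Chiara, Eitan. The first manager that appears in both chains is Chiara.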